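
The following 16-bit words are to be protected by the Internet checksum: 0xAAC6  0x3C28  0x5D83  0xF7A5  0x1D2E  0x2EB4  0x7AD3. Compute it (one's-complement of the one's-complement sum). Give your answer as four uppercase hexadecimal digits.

FD31

One's-complement addition (fold any carry out of bit 15 back into bit 0):
  0xAAC6 + 0x3C28 = 0x0E6EE
  0xE6EE + 0x5D83 = 0x14471 → wrap carry → 0x4472
  0x4472 + 0xF7A5 = 0x13C17 → wrap carry → 0x3C18
  0x3C18 + 0x1D2E = 0x05946
  0x5946 + 0x2EB4 = 0x087FA
  0x87FA + 0x7AD3 = 0x102CD → wrap carry → 0x02CE
One's-complement sum = 0x02CE.
Checksum = ~0x02CE & 0xFFFF = 0xFD31.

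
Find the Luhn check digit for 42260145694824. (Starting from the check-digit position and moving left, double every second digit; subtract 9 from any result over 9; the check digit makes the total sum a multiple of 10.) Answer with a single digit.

4

Partial digits right→left: 4 2 8 4 9 6 5 4 1 0 6 2 2 4
Double every second digit counting from the check-digit position (so the 1st, 3rd, 5th, ... of the partial from the right).
  doubled (with −9 where >9): 8 7 9 1 2 3 4 → sum 34
  kept as-is: 2 4 6 4 0 2 4 → sum 22
Total = 34 + 22 = 56.
Check digit = (10 − (56 mod 10)) mod 10 = 4.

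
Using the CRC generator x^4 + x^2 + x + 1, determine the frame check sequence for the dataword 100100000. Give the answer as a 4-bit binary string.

1010

Append 4 zeros: 1001000000000. Divide by 10111 (XOR where the leading bit is 1):
  pos 0: 10010 XOR 10111 = 00101
  pos 2: 10100 XOR 10111 = 00011
  pos 5: 11000 XOR 10111 = 01111
  pos 6: 11110 XOR 10111 = 01001
  pos 7: 10010 XOR 10111 = 00101
Remainder (last 4 bits) = 1010. This is the CRC / FCS.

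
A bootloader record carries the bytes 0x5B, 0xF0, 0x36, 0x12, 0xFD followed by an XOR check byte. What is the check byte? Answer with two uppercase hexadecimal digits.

72

XOR the bytes together:
  start with 0x5B
  0x5B ⊕ 0xF0 = 0xAB
  0xAB ⊕ 0x36 = 0x9D
  0x9D ⊕ 0x12 = 0x8F
  0x8F ⊕ 0xFD = 0x72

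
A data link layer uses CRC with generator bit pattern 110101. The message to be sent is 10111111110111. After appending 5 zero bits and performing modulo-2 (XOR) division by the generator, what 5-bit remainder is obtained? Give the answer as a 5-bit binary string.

10001

Append 5 zeros: 1011111111011100000. Divide by 110101 (XOR where the leading bit is 1):
  pos 0: 101111 XOR 110101 = 011010
  pos 1: 110101 XOR 110101 = 000000
  pos 7: 111011 XOR 110101 = 001110
  pos 9: 111010 XOR 110101 = 001111
  pos 11: 111100 XOR 110101 = 001001
  pos 13: 100100 XOR 110101 = 010001
Remainder (last 5 bits) = 10001. This is the CRC / FCS.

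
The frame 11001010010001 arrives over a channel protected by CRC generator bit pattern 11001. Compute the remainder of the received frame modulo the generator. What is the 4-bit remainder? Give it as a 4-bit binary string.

Modulo-2 division of 11001010010001 by 11001:
  pos 0: 11001 XOR 11001 = 00000
  pos 6: 10010 XOR 11001 = 01011
  pos 7: 10110 XOR 11001 = 01111
  pos 8: 11110 XOR 11001 = 00111
Remainder = 1111 (nonzero — an error is detected).

1111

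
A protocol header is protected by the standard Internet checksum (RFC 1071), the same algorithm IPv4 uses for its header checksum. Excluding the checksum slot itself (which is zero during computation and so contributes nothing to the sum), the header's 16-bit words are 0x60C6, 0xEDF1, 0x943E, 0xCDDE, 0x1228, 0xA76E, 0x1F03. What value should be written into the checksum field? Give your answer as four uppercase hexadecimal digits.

7690

One's-complement addition (fold any carry out of bit 15 back into bit 0):
  0x60C6 + 0xEDF1 = 0x14EB7 → wrap carry → 0x4EB8
  0x4EB8 + 0x943E = 0x0E2F6
  0xE2F6 + 0xCDDE = 0x1B0D4 → wrap carry → 0xB0D5
  0xB0D5 + 0x1228 = 0x0C2FD
  0xC2FD + 0xA76E = 0x16A6B → wrap carry → 0x6A6C
  0x6A6C + 0x1F03 = 0x0896F
One's-complement sum = 0x896F.
Checksum = ~0x896F & 0xFFFF = 0x7690.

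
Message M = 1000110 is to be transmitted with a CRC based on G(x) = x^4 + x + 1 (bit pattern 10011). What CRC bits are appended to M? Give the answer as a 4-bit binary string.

Append 4 zeros: 10001100000. Divide by 10011 (XOR where the leading bit is 1):
  pos 0: 10001 XOR 10011 = 00010
  pos 3: 10100 XOR 10011 = 00111
  pos 5: 11100 XOR 10011 = 01111
  pos 6: 11110 XOR 10011 = 01101
Remainder (last 4 bits) = 1101. This is the CRC / FCS.

1101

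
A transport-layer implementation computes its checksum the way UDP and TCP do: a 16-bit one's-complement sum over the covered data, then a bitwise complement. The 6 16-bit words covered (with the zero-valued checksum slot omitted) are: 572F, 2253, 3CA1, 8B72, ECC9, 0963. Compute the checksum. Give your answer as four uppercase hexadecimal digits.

C83C

One's-complement addition (fold any carry out of bit 15 back into bit 0):
  0x572F + 0x2253 = 0x07982
  0x7982 + 0x3CA1 = 0x0B623
  0xB623 + 0x8B72 = 0x14195 → wrap carry → 0x4196
  0x4196 + 0xECC9 = 0x12E5F → wrap carry → 0x2E60
  0x2E60 + 0x0963 = 0x037C3
One's-complement sum = 0x37C3.
Checksum = ~0x37C3 & 0xFFFF = 0xC83C.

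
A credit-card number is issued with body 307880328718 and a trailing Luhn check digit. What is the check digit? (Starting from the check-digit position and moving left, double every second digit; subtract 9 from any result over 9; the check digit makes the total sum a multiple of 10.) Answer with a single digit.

Partial digits right→left: 8 1 7 8 2 3 0 8 8 7 0 3
Double every second digit counting from the check-digit position (so the 1st, 3rd, 5th, ... of the partial from the right).
  doubled (with −9 where >9): 7 5 4 0 7 0 → sum 23
  kept as-is: 1 8 3 8 7 3 → sum 30
Total = 23 + 30 = 53.
Check digit = (10 − (53 mod 10)) mod 10 = 7.

7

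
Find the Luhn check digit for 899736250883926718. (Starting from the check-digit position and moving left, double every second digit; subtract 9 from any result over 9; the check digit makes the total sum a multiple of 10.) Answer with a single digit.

Partial digits right→left: 8 1 7 6 2 9 3 8 8 0 5 2 6 3 7 9 9 8
Double every second digit counting from the check-digit position (so the 1st, 3rd, 5th, ... of the partial from the right).
  doubled (with −9 where >9): 7 5 4 6 7 1 3 5 9 → sum 47
  kept as-is: 1 6 9 8 0 2 3 9 8 → sum 46
Total = 47 + 46 = 93.
Check digit = (10 − (93 mod 10)) mod 10 = 7.

7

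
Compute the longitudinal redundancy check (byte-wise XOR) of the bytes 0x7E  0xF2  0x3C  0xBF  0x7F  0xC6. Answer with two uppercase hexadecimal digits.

XOR the bytes together:
  start with 0x7E
  0x7E ⊕ 0xF2 = 0x8C
  0x8C ⊕ 0x3C = 0xB0
  0xB0 ⊕ 0xBF = 0x0F
  0x0F ⊕ 0x7F = 0x70
  0x70 ⊕ 0xC6 = 0xB6

B6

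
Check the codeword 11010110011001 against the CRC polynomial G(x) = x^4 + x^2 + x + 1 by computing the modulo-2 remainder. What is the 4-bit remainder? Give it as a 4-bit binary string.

Modulo-2 division of 11010110011001 by 10111:
  pos 0: 11010 XOR 10111 = 01101
  pos 1: 11011 XOR 10111 = 01100
  pos 2: 11001 XOR 10111 = 01110
  pos 3: 11100 XOR 10111 = 01011
  pos 4: 10110 XOR 10111 = 00001
  pos 8: 11100 XOR 10111 = 01011
  pos 9: 10111 XOR 10111 = 00000
Remainder = 0000 (zero — the frame passes the CRC check).

0000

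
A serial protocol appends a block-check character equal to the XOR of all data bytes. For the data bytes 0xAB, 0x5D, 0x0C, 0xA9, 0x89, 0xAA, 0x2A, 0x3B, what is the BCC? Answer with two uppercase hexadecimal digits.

XOR the bytes together:
  start with 0xAB
  0xAB ⊕ 0x5D = 0xF6
  0xF6 ⊕ 0x0C = 0xFA
  0xFA ⊕ 0xA9 = 0x53
  0x53 ⊕ 0x89 = 0xDA
  0xDA ⊕ 0xAA = 0x70
  0x70 ⊕ 0x2A = 0x5A
  0x5A ⊕ 0x3B = 0x61

61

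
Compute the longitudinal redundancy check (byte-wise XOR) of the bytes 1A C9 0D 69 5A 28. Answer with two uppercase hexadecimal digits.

C5

XOR the bytes together:
  start with 0x1A
  0x1A ⊕ 0xC9 = 0xD3
  0xD3 ⊕ 0x0D = 0xDE
  0xDE ⊕ 0x69 = 0xB7
  0xB7 ⊕ 0x5A = 0xED
  0xED ⊕ 0x28 = 0xC5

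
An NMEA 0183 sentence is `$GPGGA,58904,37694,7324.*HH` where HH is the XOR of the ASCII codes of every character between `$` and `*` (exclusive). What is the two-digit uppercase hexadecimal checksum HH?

59

XOR the ASCII codes of the payload characters:
  'G' = 0x47 → acc = 0x47
  'P' = 0x50 → acc = 0x17
  'G' = 0x47 → acc = 0x50
  'G' = 0x47 → acc = 0x17
  'A' = 0x41 → acc = 0x56
  ',' = 0x2C → acc = 0x7A
  '5' = 0x35 → acc = 0x4F
  '8' = 0x38 → acc = 0x77
  '9' = 0x39 → acc = 0x4E
  '0' = 0x30 → acc = 0x7E
  '4' = 0x34 → acc = 0x4A
  ',' = 0x2C → acc = 0x66
  '3' = 0x33 → acc = 0x55
  '7' = 0x37 → acc = 0x62
  '6' = 0x36 → acc = 0x54
  '9' = 0x39 → acc = 0x6D
  '4' = 0x34 → acc = 0x59
  ',' = 0x2C → acc = 0x75
  '7' = 0x37 → acc = 0x42
  '3' = 0x33 → acc = 0x71
  '2' = 0x32 → acc = 0x43
  '4' = 0x34 → acc = 0x77
  '.' = 0x2E → acc = 0x59
Checksum = 0x59.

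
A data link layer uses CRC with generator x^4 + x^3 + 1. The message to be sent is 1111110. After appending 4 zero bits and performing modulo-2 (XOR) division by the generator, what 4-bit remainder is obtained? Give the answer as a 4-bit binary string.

0010

Append 4 zeros: 11111100000. Divide by 11001 (XOR where the leading bit is 1):
  pos 0: 11111 XOR 11001 = 00110
  pos 2: 11010 XOR 11001 = 00011
  pos 5: 11000 XOR 11001 = 00001
Remainder (last 4 bits) = 0010. This is the CRC / FCS.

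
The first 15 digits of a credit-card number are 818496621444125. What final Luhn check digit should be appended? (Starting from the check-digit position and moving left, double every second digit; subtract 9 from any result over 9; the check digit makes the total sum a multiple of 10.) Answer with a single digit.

Partial digits right→left: 5 2 1 4 4 4 1 2 6 6 9 4 8 1 8
Double every second digit counting from the check-digit position (so the 1st, 3rd, 5th, ... of the partial from the right).
  doubled (with −9 where >9): 1 2 8 2 3 9 7 7 → sum 39
  kept as-is: 2 4 4 2 6 4 1 → sum 23
Total = 39 + 23 = 62.
Check digit = (10 − (62 mod 10)) mod 10 = 8.

8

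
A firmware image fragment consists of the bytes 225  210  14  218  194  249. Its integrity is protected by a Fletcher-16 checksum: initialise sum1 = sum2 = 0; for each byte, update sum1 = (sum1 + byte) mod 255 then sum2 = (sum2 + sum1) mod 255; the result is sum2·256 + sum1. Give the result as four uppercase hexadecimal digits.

Running sums (mod 255):
  after byte 0 (225): sum1=225, sum2=225
  after byte 1 (210): sum1=180, sum2=150
  after byte 2 (14): sum1=194, sum2=89
  after byte 3 (218): sum1=157, sum2=246
  after byte 4 (194): sum1=96, sum2=87
  after byte 5 (249): sum1=90, sum2=177
Checksum = sum2·256 + sum1 = 177·256 + 90 = 45402 = 0xB15A.

B15A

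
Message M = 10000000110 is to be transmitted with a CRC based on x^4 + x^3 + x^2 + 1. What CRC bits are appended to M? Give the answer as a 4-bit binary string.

1000

Append 4 zeros: 100000001100000. Divide by 11101 (XOR where the leading bit is 1):
  pos 0: 10000 XOR 11101 = 01101
  pos 1: 11010 XOR 11101 = 00111
  pos 3: 11100 XOR 11101 = 00001
  pos 7: 11100 XOR 11101 = 00001
Remainder (last 4 bits) = 1000. This is the CRC / FCS.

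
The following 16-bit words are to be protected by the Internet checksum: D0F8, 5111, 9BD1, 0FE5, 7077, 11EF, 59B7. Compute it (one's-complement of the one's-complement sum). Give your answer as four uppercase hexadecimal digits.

5621

One's-complement addition (fold any carry out of bit 15 back into bit 0):
  0xD0F8 + 0x5111 = 0x12209 → wrap carry → 0x220A
  0x220A + 0x9BD1 = 0x0BDDB
  0xBDDB + 0x0FE5 = 0x0CDC0
  0xCDC0 + 0x7077 = 0x13E37 → wrap carry → 0x3E38
  0x3E38 + 0x11EF = 0x05027
  0x5027 + 0x59B7 = 0x0A9DE
One's-complement sum = 0xA9DE.
Checksum = ~0xA9DE & 0xFFFF = 0x5621.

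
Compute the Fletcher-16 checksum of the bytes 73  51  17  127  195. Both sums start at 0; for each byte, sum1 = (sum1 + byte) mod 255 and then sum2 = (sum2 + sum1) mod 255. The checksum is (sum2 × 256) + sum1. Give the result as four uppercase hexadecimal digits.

31D0

Running sums (mod 255):
  after byte 0 (73): sum1=73, sum2=73
  after byte 1 (51): sum1=124, sum2=197
  after byte 2 (17): sum1=141, sum2=83
  after byte 3 (127): sum1=13, sum2=96
  after byte 4 (195): sum1=208, sum2=49
Checksum = sum2·256 + sum1 = 49·256 + 208 = 12752 = 0x31D0.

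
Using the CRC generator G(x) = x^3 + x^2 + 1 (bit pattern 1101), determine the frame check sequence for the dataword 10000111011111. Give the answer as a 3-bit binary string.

100

Append 3 zeros: 10000111011111000. Divide by 1101 (XOR where the leading bit is 1):
  pos 0: 1000 XOR 1101 = 0101
  pos 1: 1010 XOR 1101 = 0111
  pos 2: 1111 XOR 1101 = 0010
  pos 4: 1011 XOR 1101 = 0110
  pos 5: 1100 XOR 1101 = 0001
  pos 8: 1111 XOR 1101 = 0010
  pos 10: 1011 XOR 1101 = 0110
  pos 11: 1100 XOR 1101 = 0001
Remainder (last 3 bits) = 100. This is the CRC / FCS.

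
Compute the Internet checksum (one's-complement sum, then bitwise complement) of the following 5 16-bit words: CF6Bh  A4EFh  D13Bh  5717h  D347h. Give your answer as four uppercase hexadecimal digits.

9009

One's-complement addition (fold any carry out of bit 15 back into bit 0):
  0xCF6B + 0xA4EF = 0x1745A → wrap carry → 0x745B
  0x745B + 0xD13B = 0x14596 → wrap carry → 0x4597
  0x4597 + 0x5717 = 0x09CAE
  0x9CAE + 0xD347 = 0x16FF5 → wrap carry → 0x6FF6
One's-complement sum = 0x6FF6.
Checksum = ~0x6FF6 & 0xFFFF = 0x9009.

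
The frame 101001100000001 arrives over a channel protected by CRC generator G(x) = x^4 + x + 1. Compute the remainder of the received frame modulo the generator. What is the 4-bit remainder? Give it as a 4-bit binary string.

Modulo-2 division of 101001100000001 by 10011:
  pos 0: 10100 XOR 10011 = 00111
  pos 2: 11111 XOR 10011 = 01100
  pos 3: 11000 XOR 10011 = 01011
  pos 4: 10110 XOR 10011 = 00101
  pos 6: 10100 XOR 10011 = 00111
  pos 8: 11100 XOR 10011 = 01111
  pos 9: 11110 XOR 10011 = 01101
  pos 10: 11011 XOR 10011 = 01000
Remainder = 1000 (nonzero — an error is detected).

1000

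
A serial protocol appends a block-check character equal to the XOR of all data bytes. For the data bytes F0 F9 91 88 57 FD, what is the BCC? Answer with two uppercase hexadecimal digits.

XOR the bytes together:
  start with 0xF0
  0xF0 ⊕ 0xF9 = 0x09
  0x09 ⊕ 0x91 = 0x98
  0x98 ⊕ 0x88 = 0x10
  0x10 ⊕ 0x57 = 0x47
  0x47 ⊕ 0xFD = 0xBA

BA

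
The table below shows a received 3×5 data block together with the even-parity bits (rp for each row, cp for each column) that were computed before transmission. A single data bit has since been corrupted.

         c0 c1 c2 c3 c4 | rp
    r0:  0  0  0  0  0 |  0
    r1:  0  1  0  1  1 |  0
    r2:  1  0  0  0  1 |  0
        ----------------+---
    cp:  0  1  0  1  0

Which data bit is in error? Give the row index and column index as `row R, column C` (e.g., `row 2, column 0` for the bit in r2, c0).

row 1, column 0

Recompute each row's even parity and compare to rp:
  r0: data parity 0, sent rp 0 → ok
  r1: data parity 1, sent rp 0 → mismatch
  r2: data parity 0, sent rp 0 → ok
Recompute each column's even parity and compare to cp:
  c0: data parity 1, sent cp 0 → mismatch
  c1: data parity 1, sent cp 1 → ok
  c2: data parity 0, sent cp 0 → ok
  c3: data parity 1, sent cp 1 → ok
  c4: data parity 0, sent cp 0 → ok
Exactly one row (r1) and one column (c0) fail → the flipped bit is at their intersection.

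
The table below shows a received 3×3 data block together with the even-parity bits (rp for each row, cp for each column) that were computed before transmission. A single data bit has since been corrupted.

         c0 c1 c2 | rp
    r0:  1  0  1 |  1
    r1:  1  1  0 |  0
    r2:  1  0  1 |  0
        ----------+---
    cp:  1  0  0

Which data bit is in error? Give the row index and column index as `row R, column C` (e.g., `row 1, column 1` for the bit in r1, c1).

row 0, column 1

Recompute each row's even parity and compare to rp:
  r0: data parity 0, sent rp 1 → mismatch
  r1: data parity 0, sent rp 0 → ok
  r2: data parity 0, sent rp 0 → ok
Recompute each column's even parity and compare to cp:
  c0: data parity 1, sent cp 1 → ok
  c1: data parity 1, sent cp 0 → mismatch
  c2: data parity 0, sent cp 0 → ok
Exactly one row (r0) and one column (c1) fail → the flipped bit is at their intersection.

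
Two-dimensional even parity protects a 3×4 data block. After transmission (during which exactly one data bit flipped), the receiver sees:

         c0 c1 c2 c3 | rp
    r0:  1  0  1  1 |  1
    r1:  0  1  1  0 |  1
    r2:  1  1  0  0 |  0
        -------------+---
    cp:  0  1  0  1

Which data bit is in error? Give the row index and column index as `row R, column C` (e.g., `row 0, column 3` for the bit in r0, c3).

row 1, column 1

Recompute each row's even parity and compare to rp:
  r0: data parity 1, sent rp 1 → ok
  r1: data parity 0, sent rp 1 → mismatch
  r2: data parity 0, sent rp 0 → ok
Recompute each column's even parity and compare to cp:
  c0: data parity 0, sent cp 0 → ok
  c1: data parity 0, sent cp 1 → mismatch
  c2: data parity 0, sent cp 0 → ok
  c3: data parity 1, sent cp 1 → ok
Exactly one row (r1) and one column (c1) fail → the flipped bit is at their intersection.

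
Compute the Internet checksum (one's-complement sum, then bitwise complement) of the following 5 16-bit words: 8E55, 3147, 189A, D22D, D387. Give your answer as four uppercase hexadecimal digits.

8213

One's-complement addition (fold any carry out of bit 15 back into bit 0):
  0x8E55 + 0x3147 = 0x0BF9C
  0xBF9C + 0x189A = 0x0D836
  0xD836 + 0xD22D = 0x1AA63 → wrap carry → 0xAA64
  0xAA64 + 0xD387 = 0x17DEB → wrap carry → 0x7DEC
One's-complement sum = 0x7DEC.
Checksum = ~0x7DEC & 0xFFFF = 0x8213.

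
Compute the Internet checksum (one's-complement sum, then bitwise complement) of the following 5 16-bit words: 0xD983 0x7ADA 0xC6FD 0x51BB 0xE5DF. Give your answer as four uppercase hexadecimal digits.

AD08

One's-complement addition (fold any carry out of bit 15 back into bit 0):
  0xD983 + 0x7ADA = 0x1545D → wrap carry → 0x545E
  0x545E + 0xC6FD = 0x11B5B → wrap carry → 0x1B5C
  0x1B5C + 0x51BB = 0x06D17
  0x6D17 + 0xE5DF = 0x152F6 → wrap carry → 0x52F7
One's-complement sum = 0x52F7.
Checksum = ~0x52F7 & 0xFFFF = 0xAD08.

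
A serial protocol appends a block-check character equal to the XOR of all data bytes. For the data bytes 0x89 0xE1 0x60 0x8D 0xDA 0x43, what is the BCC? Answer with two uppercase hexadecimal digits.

1C

XOR the bytes together:
  start with 0x89
  0x89 ⊕ 0xE1 = 0x68
  0x68 ⊕ 0x60 = 0x08
  0x08 ⊕ 0x8D = 0x85
  0x85 ⊕ 0xDA = 0x5F
  0x5F ⊕ 0x43 = 0x1C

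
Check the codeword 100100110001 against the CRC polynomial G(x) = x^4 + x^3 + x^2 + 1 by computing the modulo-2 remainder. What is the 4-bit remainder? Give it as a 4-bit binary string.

Modulo-2 division of 100100110001 by 11101:
  pos 0: 10010 XOR 11101 = 01111
  pos 1: 11110 XOR 11101 = 00011
  pos 4: 11110 XOR 11101 = 00011
  pos 7: 11001 XOR 11101 = 00100
Remainder = 0100 (nonzero — an error is detected).

0100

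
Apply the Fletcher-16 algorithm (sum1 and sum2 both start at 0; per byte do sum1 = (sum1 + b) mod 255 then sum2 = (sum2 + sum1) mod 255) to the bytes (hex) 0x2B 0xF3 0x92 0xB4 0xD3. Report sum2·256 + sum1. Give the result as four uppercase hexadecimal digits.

Running sums (mod 255):
  after byte 0 (0x2B): sum1=43, sum2=43
  after byte 1 (0xF3): sum1=31, sum2=74
  after byte 2 (0x92): sum1=177, sum2=251
  after byte 3 (0xB4): sum1=102, sum2=98
  after byte 4 (0xD3): sum1=58, sum2=156
Checksum = sum2·256 + sum1 = 156·256 + 58 = 39994 = 0x9C3A.

9C3A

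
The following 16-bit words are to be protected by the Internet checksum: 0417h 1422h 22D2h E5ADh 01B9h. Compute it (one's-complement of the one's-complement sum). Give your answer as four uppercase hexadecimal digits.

One's-complement addition (fold any carry out of bit 15 back into bit 0):
  0x0417 + 0x1422 = 0x01839
  0x1839 + 0x22D2 = 0x03B0B
  0x3B0B + 0xE5AD = 0x120B8 → wrap carry → 0x20B9
  0x20B9 + 0x01B9 = 0x02272
One's-complement sum = 0x2272.
Checksum = ~0x2272 & 0xFFFF = 0xDD8D.

DD8D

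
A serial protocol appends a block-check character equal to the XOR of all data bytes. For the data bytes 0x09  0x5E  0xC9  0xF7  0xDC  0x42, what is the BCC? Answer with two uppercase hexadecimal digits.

XOR the bytes together:
  start with 0x09
  0x09 ⊕ 0x5E = 0x57
  0x57 ⊕ 0xC9 = 0x9E
  0x9E ⊕ 0xF7 = 0x69
  0x69 ⊕ 0xDC = 0xB5
  0xB5 ⊕ 0x42 = 0xF7

F7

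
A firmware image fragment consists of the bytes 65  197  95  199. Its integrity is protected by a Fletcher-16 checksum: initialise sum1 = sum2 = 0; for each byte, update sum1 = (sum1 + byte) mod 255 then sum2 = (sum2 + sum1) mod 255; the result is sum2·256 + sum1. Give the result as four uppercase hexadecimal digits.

DC2E

Running sums (mod 255):
  after byte 0 (65): sum1=65, sum2=65
  after byte 1 (197): sum1=7, sum2=72
  after byte 2 (95): sum1=102, sum2=174
  after byte 3 (199): sum1=46, sum2=220
Checksum = sum2·256 + sum1 = 220·256 + 46 = 56366 = 0xDC2E.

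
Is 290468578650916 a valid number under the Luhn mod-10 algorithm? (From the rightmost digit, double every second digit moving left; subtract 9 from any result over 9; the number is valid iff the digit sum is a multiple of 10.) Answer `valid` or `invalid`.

From the right, keep odd positions and double even positions (subtract 9 from any doubled value over 9):
  doubled (positions 2,4,...): 2 0 3 5 7 8 9 → sum 34
  kept (positions 1,3,...): 6 9 5 8 5 6 0 2 → sum 41
Total = 75.
75 mod 10 = 5, so the number is invalid.

invalid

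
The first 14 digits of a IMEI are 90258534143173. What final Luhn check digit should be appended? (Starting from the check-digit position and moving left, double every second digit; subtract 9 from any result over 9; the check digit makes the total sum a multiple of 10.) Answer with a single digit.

1

Partial digits right→left: 3 7 1 3 4 1 4 3 5 8 5 2 0 9
Double every second digit counting from the check-digit position (so the 1st, 3rd, 5th, ... of the partial from the right).
  doubled (with −9 where >9): 6 2 8 8 1 1 0 → sum 26
  kept as-is: 7 3 1 3 8 2 9 → sum 33
Total = 26 + 33 = 59.
Check digit = (10 − (59 mod 10)) mod 10 = 1.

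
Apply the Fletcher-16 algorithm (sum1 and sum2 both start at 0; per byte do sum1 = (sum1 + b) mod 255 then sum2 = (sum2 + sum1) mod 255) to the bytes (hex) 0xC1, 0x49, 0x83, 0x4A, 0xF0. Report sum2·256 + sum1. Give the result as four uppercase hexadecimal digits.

FDC9

Running sums (mod 255):
  after byte 0 (0xC1): sum1=193, sum2=193
  after byte 1 (0x49): sum1=11, sum2=204
  after byte 2 (0x83): sum1=142, sum2=91
  after byte 3 (0x4A): sum1=216, sum2=52
  after byte 4 (0xF0): sum1=201, sum2=253
Checksum = sum2·256 + sum1 = 253·256 + 201 = 64969 = 0xFDC9.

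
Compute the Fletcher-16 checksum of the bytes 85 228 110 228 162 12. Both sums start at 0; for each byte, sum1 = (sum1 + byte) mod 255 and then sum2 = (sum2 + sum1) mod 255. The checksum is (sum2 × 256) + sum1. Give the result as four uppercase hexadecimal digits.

Running sums (mod 255):
  after byte 0 (85): sum1=85, sum2=85
  after byte 1 (228): sum1=58, sum2=143
  after byte 2 (110): sum1=168, sum2=56
  after byte 3 (228): sum1=141, sum2=197
  after byte 4 (162): sum1=48, sum2=245
  after byte 5 (12): sum1=60, sum2=50
Checksum = sum2·256 + sum1 = 50·256 + 60 = 12860 = 0x323C.

323C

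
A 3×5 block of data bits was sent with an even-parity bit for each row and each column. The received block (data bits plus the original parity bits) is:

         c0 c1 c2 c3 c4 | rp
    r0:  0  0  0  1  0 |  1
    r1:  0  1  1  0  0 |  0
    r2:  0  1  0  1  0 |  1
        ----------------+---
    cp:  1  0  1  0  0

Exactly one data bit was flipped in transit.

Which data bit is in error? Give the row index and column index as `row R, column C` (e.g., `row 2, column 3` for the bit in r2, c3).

row 2, column 0

Recompute each row's even parity and compare to rp:
  r0: data parity 1, sent rp 1 → ok
  r1: data parity 0, sent rp 0 → ok
  r2: data parity 0, sent rp 1 → mismatch
Recompute each column's even parity and compare to cp:
  c0: data parity 0, sent cp 1 → mismatch
  c1: data parity 0, sent cp 0 → ok
  c2: data parity 1, sent cp 1 → ok
  c3: data parity 0, sent cp 0 → ok
  c4: data parity 0, sent cp 0 → ok
Exactly one row (r2) and one column (c0) fail → the flipped bit is at their intersection.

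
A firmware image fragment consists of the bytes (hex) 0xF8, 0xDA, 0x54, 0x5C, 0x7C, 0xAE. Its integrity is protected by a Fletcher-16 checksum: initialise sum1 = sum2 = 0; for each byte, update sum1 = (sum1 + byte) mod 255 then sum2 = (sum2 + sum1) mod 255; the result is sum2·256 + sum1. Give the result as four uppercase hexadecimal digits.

2AAF

Running sums (mod 255):
  after byte 0 (0xF8): sum1=248, sum2=248
  after byte 1 (0xDA): sum1=211, sum2=204
  after byte 2 (0x54): sum1=40, sum2=244
  after byte 3 (0x5C): sum1=132, sum2=121
  after byte 4 (0x7C): sum1=1, sum2=122
  after byte 5 (0xAE): sum1=175, sum2=42
Checksum = sum2·256 + sum1 = 42·256 + 175 = 10927 = 0x2AAF.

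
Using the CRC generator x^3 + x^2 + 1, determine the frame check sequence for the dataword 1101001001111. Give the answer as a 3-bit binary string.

Append 3 zeros: 1101001001111000. Divide by 1101 (XOR where the leading bit is 1):
  pos 0: 1101 XOR 1101 = 0000
  pos 6: 1001 XOR 1101 = 0100
  pos 7: 1001 XOR 1101 = 0100
  pos 8: 1001 XOR 1101 = 0100
  pos 9: 1001 XOR 1101 = 0100
  pos 10: 1000 XOR 1101 = 0101
  pos 11: 1010 XOR 1101 = 0111
  pos 12: 1110 XOR 1101 = 0011
Remainder (last 3 bits) = 011. This is the CRC / FCS.

011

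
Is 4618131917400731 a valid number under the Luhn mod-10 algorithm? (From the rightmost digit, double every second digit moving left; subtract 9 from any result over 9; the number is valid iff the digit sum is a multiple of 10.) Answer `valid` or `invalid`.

From the right, keep odd positions and double even positions (subtract 9 from any doubled value over 9):
  doubled (positions 2,4,...): 6 0 8 2 2 2 2 8 → sum 30
  kept (positions 1,3,...): 1 7 0 7 9 3 8 6 → sum 41
Total = 71.
71 mod 10 = 1, so the number is invalid.

invalid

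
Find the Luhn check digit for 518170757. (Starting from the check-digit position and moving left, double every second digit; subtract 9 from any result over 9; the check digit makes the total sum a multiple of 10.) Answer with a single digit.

Partial digits right→left: 7 5 7 0 7 1 8 1 5
Double every second digit counting from the check-digit position (so the 1st, 3rd, 5th, ... of the partial from the right).
  doubled (with −9 where >9): 5 5 5 7 1 → sum 23
  kept as-is: 5 0 1 1 → sum 7
Total = 23 + 7 = 30.
Check digit = (10 − (30 mod 10)) mod 10 = 0.

0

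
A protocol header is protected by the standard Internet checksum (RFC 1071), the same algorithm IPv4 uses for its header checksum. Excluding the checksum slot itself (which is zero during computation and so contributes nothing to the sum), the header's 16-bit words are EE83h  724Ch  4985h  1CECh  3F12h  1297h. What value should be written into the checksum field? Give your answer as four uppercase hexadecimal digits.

E714

One's-complement addition (fold any carry out of bit 15 back into bit 0):
  0xEE83 + 0x724C = 0x160CF → wrap carry → 0x60D0
  0x60D0 + 0x4985 = 0x0AA55
  0xAA55 + 0x1CEC = 0x0C741
  0xC741 + 0x3F12 = 0x10653 → wrap carry → 0x0654
  0x0654 + 0x1297 = 0x018EB
One's-complement sum = 0x18EB.
Checksum = ~0x18EB & 0xFFFF = 0xE714.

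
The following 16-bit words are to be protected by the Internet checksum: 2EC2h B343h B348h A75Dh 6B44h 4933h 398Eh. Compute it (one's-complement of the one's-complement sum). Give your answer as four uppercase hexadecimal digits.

D54D

One's-complement addition (fold any carry out of bit 15 back into bit 0):
  0x2EC2 + 0xB343 = 0x0E205
  0xE205 + 0xB348 = 0x1954D → wrap carry → 0x954E
  0x954E + 0xA75D = 0x13CAB → wrap carry → 0x3CAC
  0x3CAC + 0x6B44 = 0x0A7F0
  0xA7F0 + 0x4933 = 0x0F123
  0xF123 + 0x398E = 0x12AB1 → wrap carry → 0x2AB2
One's-complement sum = 0x2AB2.
Checksum = ~0x2AB2 & 0xFFFF = 0xD54D.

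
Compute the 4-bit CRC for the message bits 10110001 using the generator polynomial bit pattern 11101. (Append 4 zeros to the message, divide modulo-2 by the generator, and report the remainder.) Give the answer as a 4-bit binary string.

Append 4 zeros: 101100010000. Divide by 11101 (XOR where the leading bit is 1):
  pos 0: 10110 XOR 11101 = 01011
  pos 1: 10110 XOR 11101 = 01011
  pos 2: 10110 XOR 11101 = 01011
  pos 3: 10111 XOR 11101 = 01010
  pos 4: 10100 XOR 11101 = 01001
  pos 5: 10010 XOR 11101 = 01111
  pos 6: 11110 XOR 11101 = 00011
Remainder (last 4 bits) = 0110. This is the CRC / FCS.

0110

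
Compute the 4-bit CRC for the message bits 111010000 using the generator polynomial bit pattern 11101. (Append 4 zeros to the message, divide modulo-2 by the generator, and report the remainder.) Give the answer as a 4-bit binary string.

Append 4 zeros: 1110100000000. Divide by 11101 (XOR where the leading bit is 1):
  pos 0: 11101 XOR 11101 = 00000
Remainder (last 4 bits) = 0000. This is the CRC / FCS.

0000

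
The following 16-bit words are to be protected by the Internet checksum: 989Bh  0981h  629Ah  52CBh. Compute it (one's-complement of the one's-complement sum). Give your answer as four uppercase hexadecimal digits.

A87D

One's-complement addition (fold any carry out of bit 15 back into bit 0):
  0x989B + 0x0981 = 0x0A21C
  0xA21C + 0x629A = 0x104B6 → wrap carry → 0x04B7
  0x04B7 + 0x52CB = 0x05782
One's-complement sum = 0x5782.
Checksum = ~0x5782 & 0xFFFF = 0xA87D.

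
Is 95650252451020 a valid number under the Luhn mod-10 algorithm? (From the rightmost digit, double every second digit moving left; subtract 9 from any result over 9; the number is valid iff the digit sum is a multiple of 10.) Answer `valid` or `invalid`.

invalid

From the right, keep odd positions and double even positions (subtract 9 from any doubled value over 9):
  doubled (positions 2,4,...): 4 2 8 1 0 3 9 → sum 27
  kept (positions 1,3,...): 0 0 5 2 2 5 5 → sum 19
Total = 46.
46 mod 10 = 6, so the number is invalid.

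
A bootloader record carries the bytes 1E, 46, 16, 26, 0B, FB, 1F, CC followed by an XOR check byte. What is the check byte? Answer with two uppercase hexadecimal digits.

XOR the bytes together:
  start with 0x1E
  0x1E ⊕ 0x46 = 0x58
  0x58 ⊕ 0x16 = 0x4E
  0x4E ⊕ 0x26 = 0x68
  0x68 ⊕ 0x0B = 0x63
  0x63 ⊕ 0xFB = 0x98
  0x98 ⊕ 0x1F = 0x87
  0x87 ⊕ 0xCC = 0x4B

4B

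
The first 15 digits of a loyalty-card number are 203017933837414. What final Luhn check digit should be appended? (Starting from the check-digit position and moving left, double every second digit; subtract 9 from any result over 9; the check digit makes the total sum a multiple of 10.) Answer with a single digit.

Partial digits right→left: 4 1 4 7 3 8 3 3 9 7 1 0 3 0 2
Double every second digit counting from the check-digit position (so the 1st, 3rd, 5th, ... of the partial from the right).
  doubled (with −9 where >9): 8 8 6 6 9 2 6 4 → sum 49
  kept as-is: 1 7 8 3 7 0 0 → sum 26
Total = 49 + 26 = 75.
Check digit = (10 − (75 mod 10)) mod 10 = 5.

5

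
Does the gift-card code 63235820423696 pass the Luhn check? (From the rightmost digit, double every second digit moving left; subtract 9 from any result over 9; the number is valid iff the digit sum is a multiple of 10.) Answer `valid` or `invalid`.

From the right, keep odd positions and double even positions (subtract 9 from any doubled value over 9):
  doubled (positions 2,4,...): 9 6 8 4 1 4 3 → sum 35
  kept (positions 1,3,...): 6 6 2 0 8 3 3 → sum 28
Total = 63.
63 mod 10 = 3, so the number is invalid.

invalid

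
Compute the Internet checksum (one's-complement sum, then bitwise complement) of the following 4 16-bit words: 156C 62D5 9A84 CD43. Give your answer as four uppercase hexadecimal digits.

1FF6

One's-complement addition (fold any carry out of bit 15 back into bit 0):
  0x156C + 0x62D5 = 0x07841
  0x7841 + 0x9A84 = 0x112C5 → wrap carry → 0x12C6
  0x12C6 + 0xCD43 = 0x0E009
One's-complement sum = 0xE009.
Checksum = ~0xE009 & 0xFFFF = 0x1FF6.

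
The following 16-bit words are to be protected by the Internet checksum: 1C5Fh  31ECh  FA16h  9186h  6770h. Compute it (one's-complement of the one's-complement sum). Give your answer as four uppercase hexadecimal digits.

BEA6

One's-complement addition (fold any carry out of bit 15 back into bit 0):
  0x1C5F + 0x31EC = 0x04E4B
  0x4E4B + 0xFA16 = 0x14861 → wrap carry → 0x4862
  0x4862 + 0x9186 = 0x0D9E8
  0xD9E8 + 0x6770 = 0x14158 → wrap carry → 0x4159
One's-complement sum = 0x4159.
Checksum = ~0x4159 & 0xFFFF = 0xBEA6.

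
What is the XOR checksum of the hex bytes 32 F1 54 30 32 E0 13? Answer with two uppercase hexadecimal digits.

66

XOR the bytes together:
  start with 0x32
  0x32 ⊕ 0xF1 = 0xC3
  0xC3 ⊕ 0x54 = 0x97
  0x97 ⊕ 0x30 = 0xA7
  0xA7 ⊕ 0x32 = 0x95
  0x95 ⊕ 0xE0 = 0x75
  0x75 ⊕ 0x13 = 0x66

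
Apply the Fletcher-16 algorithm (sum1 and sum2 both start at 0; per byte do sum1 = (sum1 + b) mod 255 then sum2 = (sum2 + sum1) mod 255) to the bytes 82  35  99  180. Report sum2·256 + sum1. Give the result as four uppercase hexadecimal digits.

Running sums (mod 255):
  after byte 0 (82): sum1=82, sum2=82
  after byte 1 (35): sum1=117, sum2=199
  after byte 2 (99): sum1=216, sum2=160
  after byte 3 (180): sum1=141, sum2=46
Checksum = sum2·256 + sum1 = 46·256 + 141 = 11917 = 0x2E8D.

2E8D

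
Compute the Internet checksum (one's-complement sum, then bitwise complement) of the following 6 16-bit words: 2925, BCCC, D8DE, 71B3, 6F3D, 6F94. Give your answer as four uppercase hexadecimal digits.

One's-complement addition (fold any carry out of bit 15 back into bit 0):
  0x2925 + 0xBCCC = 0x0E5F1
  0xE5F1 + 0xD8DE = 0x1BECF → wrap carry → 0xBED0
  0xBED0 + 0x71B3 = 0x13083 → wrap carry → 0x3084
  0x3084 + 0x6F3D = 0x09FC1
  0x9FC1 + 0x6F94 = 0x10F55 → wrap carry → 0x0F56
One's-complement sum = 0x0F56.
Checksum = ~0x0F56 & 0xFFFF = 0xF0A9.

F0A9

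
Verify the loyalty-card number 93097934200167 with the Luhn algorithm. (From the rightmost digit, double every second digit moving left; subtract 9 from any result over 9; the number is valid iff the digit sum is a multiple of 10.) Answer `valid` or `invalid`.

valid

From the right, keep odd positions and double even positions (subtract 9 from any doubled value over 9):
  doubled (positions 2,4,...): 3 0 4 6 5 0 9 → sum 27
  kept (positions 1,3,...): 7 1 0 4 9 9 3 → sum 33
Total = 60.
60 mod 10 = 0, so the number is valid.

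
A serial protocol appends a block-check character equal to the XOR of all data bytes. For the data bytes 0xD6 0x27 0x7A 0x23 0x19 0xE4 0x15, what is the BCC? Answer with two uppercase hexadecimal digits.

40

XOR the bytes together:
  start with 0xD6
  0xD6 ⊕ 0x27 = 0xF1
  0xF1 ⊕ 0x7A = 0x8B
  0x8B ⊕ 0x23 = 0xA8
  0xA8 ⊕ 0x19 = 0xB1
  0xB1 ⊕ 0xE4 = 0x55
  0x55 ⊕ 0x15 = 0x40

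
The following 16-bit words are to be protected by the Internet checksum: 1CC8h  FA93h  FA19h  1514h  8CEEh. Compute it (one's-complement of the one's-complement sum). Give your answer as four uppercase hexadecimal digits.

One's-complement addition (fold any carry out of bit 15 back into bit 0):
  0x1CC8 + 0xFA93 = 0x1175B → wrap carry → 0x175C
  0x175C + 0xFA19 = 0x11175 → wrap carry → 0x1176
  0x1176 + 0x1514 = 0x0268A
  0x268A + 0x8CEE = 0x0B378
One's-complement sum = 0xB378.
Checksum = ~0xB378 & 0xFFFF = 0x4C87.

4C87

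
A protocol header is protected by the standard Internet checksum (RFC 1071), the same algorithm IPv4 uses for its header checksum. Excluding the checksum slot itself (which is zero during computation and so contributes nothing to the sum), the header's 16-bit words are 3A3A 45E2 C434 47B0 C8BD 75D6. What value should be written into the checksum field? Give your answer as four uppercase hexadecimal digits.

One's-complement addition (fold any carry out of bit 15 back into bit 0):
  0x3A3A + 0x45E2 = 0x0801C
  0x801C + 0xC434 = 0x14450 → wrap carry → 0x4451
  0x4451 + 0x47B0 = 0x08C01
  0x8C01 + 0xC8BD = 0x154BE → wrap carry → 0x54BF
  0x54BF + 0x75D6 = 0x0CA95
One's-complement sum = 0xCA95.
Checksum = ~0xCA95 & 0xFFFF = 0x356A.

356A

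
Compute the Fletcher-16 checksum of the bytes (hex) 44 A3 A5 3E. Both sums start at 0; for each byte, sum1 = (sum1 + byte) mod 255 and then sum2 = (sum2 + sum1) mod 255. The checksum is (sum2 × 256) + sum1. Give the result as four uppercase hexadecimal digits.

85CB

Running sums (mod 255):
  after byte 0 (44): sum1=68, sum2=68
  after byte 1 (A3): sum1=231, sum2=44
  after byte 2 (A5): sum1=141, sum2=185
  after byte 3 (3E): sum1=203, sum2=133
Checksum = sum2·256 + sum1 = 133·256 + 203 = 34251 = 0x85CB.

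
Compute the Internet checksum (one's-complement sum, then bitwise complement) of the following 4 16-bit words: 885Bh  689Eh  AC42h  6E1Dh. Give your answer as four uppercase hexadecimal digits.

One's-complement addition (fold any carry out of bit 15 back into bit 0):
  0x885B + 0x689E = 0x0F0F9
  0xF0F9 + 0xAC42 = 0x19D3B → wrap carry → 0x9D3C
  0x9D3C + 0x6E1D = 0x10B59 → wrap carry → 0x0B5A
One's-complement sum = 0x0B5A.
Checksum = ~0x0B5A & 0xFFFF = 0xF4A5.

F4A5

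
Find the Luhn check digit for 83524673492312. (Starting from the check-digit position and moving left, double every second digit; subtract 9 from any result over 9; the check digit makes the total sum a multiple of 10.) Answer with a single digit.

Partial digits right→left: 2 1 3 2 9 4 3 7 6 4 2 5 3 8
Double every second digit counting from the check-digit position (so the 1st, 3rd, 5th, ... of the partial from the right).
  doubled (with −9 where >9): 4 6 9 6 3 4 6 → sum 38
  kept as-is: 1 2 4 7 4 5 8 → sum 31
Total = 38 + 31 = 69.
Check digit = (10 − (69 mod 10)) mod 10 = 1.

1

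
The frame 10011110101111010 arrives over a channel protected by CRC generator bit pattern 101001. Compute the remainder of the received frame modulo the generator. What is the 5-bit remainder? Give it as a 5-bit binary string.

Modulo-2 division of 10011110101111010 by 101001:
  pos 0: 100111 XOR 101001 = 001110
  pos 2: 111010 XOR 101001 = 010011
  pos 3: 100111 XOR 101001 = 001110
  pos 5: 111001 XOR 101001 = 010000
  pos 6: 100001 XOR 101001 = 001000
  pos 8: 100011 XOR 101001 = 001010
  pos 10: 101001 XOR 101001 = 000000
Remainder = 00000 (zero — the frame passes the CRC check).

00000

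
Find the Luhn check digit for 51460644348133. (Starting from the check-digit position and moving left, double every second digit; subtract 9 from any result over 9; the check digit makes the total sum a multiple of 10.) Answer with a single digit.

Partial digits right→left: 3 3 1 8 4 3 4 4 6 0 6 4 1 5
Double every second digit counting from the check-digit position (so the 1st, 3rd, 5th, ... of the partial from the right).
  doubled (with −9 where >9): 6 2 8 8 3 3 2 → sum 32
  kept as-is: 3 8 3 4 0 4 5 → sum 27
Total = 32 + 27 = 59.
Check digit = (10 − (59 mod 10)) mod 10 = 1.

1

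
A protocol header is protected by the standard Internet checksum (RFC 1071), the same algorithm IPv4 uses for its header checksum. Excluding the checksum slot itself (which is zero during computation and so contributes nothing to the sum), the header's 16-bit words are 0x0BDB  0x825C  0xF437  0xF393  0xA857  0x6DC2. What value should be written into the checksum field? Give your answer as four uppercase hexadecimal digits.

One's-complement addition (fold any carry out of bit 15 back into bit 0):
  0x0BDB + 0x825C = 0x08E37
  0x8E37 + 0xF437 = 0x1826E → wrap carry → 0x826F
  0x826F + 0xF393 = 0x17602 → wrap carry → 0x7603
  0x7603 + 0xA857 = 0x11E5A → wrap carry → 0x1E5B
  0x1E5B + 0x6DC2 = 0x08C1D
One's-complement sum = 0x8C1D.
Checksum = ~0x8C1D & 0xFFFF = 0x73E2.

73E2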